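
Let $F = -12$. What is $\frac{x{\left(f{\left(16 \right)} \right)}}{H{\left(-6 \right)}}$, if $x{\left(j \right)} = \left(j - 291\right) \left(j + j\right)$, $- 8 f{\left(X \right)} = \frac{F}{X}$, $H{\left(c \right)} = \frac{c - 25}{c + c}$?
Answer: $- \frac{83781}{3968} \approx -21.114$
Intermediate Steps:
$H{\left(c \right)} = \frac{-25 + c}{2 c}$
$f{\left(X \right)} = \frac{3}{2 X}$ ($f{\left(X \right)} = - \frac{\left(-12\right) \frac{1}{X}}{8} = \frac{3}{2 X}$)
$x{\left(j \right)} = 2 j \left(-291 + j\right)$ ($x{\left(j \right)} = \left(-291 + j\right) 2 j = 2 j \left(-291 + j\right)$)
$\frac{x{\left(f{\left(16 \right)} \right)}}{H{\left(-6 \right)}} = \frac{2 \frac{3}{2 \cdot 16} \left(-291 + \frac{3}{2 \cdot 16}\right)}{\frac{1}{2} \frac{1}{-6} \left(-25 - 6\right)} = \frac{2 \cdot \frac{3}{2} \cdot \frac{1}{16} \left(-291 + \frac{3}{2} \cdot \frac{1}{16}\right)}{\frac{1}{2} \left(- \frac{1}{6}\right) \left(-31\right)} = \frac{2 \cdot \frac{3}{32} \left(-291 + \frac{3}{32}\right)}{\frac{31}{12}} = 2 \cdot \frac{3}{32} \left(- \frac{9309}{32}\right) \frac{12}{31} = \left(- \frac{27927}{512}\right) \frac{12}{31} = - \frac{83781}{3968}$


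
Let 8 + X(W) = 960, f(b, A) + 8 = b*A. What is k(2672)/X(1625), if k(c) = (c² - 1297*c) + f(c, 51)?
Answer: 476283/119 ≈ 4002.4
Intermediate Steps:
f(b, A) = -8 + A*b (f(b, A) = -8 + b*A = -8 + A*b)
k(c) = -8 + c² - 1246*c (k(c) = (c² - 1297*c) + (-8 + 51*c) = -8 + c² - 1246*c)
X(W) = 952 (X(W) = -8 + 960 = 952)
k(2672)/X(1625) = (-8 + 2672² - 1246*2672)/952 = (-8 + 7139584 - 3329312)*(1/952) = 3810264*(1/952) = 476283/119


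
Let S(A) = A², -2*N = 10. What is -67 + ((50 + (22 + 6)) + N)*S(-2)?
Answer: 225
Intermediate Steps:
N = -5 (N = -½*10 = -5)
-67 + ((50 + (22 + 6)) + N)*S(-2) = -67 + ((50 + (22 + 6)) - 5)*(-2)² = -67 + ((50 + 28) - 5)*4 = -67 + (78 - 5)*4 = -67 + 73*4 = -67 + 292 = 225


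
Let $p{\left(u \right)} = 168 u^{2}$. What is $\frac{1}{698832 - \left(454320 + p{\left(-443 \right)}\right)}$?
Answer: $- \frac{1}{32725320} \approx -3.0557 \cdot 10^{-8}$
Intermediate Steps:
$\frac{1}{698832 - \left(454320 + p{\left(-443 \right)}\right)} = \frac{1}{698832 - \left(454320 + 168 \left(-443\right)^{2}\right)} = \frac{1}{698832 - \left(454320 + 168 \cdot 196249\right)} = \frac{1}{698832 - 33424152} = \frac{1}{-32725320} = - \frac{1}{32725320}$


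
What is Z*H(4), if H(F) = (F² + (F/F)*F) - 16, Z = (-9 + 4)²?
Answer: 100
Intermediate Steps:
Z = 25 (Z = (-5)² = 25)
H(F) = -16 + F + F² (H(F) = (F² + 1*F) - 16 = (F² + F) - 16 = (F + F²) - 16 = -16 + F + F²)
Z*H(4) = 25*(-16 + 4 + 4²) = 25*(-16 + 4 + 16) = 25*4 = 100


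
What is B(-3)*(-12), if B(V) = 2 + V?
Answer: 12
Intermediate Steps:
B(-3)*(-12) = (2 - 3)*(-12) = -1*(-12) = 12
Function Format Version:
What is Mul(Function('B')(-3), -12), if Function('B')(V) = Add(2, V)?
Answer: 12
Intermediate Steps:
Mul(Function('B')(-3), -12) = Mul(Add(2, -3), -12) = Mul(-1, -12) = 12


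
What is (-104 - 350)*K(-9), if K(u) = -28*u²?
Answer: 1029672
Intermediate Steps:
(-104 - 350)*K(-9) = (-104 - 350)*(-28*(-9)²) = -(-12712)*81 = -454*(-2268) = 1029672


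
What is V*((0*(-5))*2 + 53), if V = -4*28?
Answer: -5936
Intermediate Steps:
V = -112
V*((0*(-5))*2 + 53) = -112*((0*(-5))*2 + 53) = -112*(0*2 + 53) = -112*(0 + 53) = -112*53 = -5936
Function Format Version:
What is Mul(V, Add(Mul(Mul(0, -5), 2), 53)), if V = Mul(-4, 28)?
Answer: -5936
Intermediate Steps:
V = -112
Mul(V, Add(Mul(Mul(0, -5), 2), 53)) = Mul(-112, Add(Mul(Mul(0, -5), 2), 53)) = Mul(-112, Add(Mul(0, 2), 53)) = Mul(-112, Add(0, 53)) = Mul(-112, 53) = -5936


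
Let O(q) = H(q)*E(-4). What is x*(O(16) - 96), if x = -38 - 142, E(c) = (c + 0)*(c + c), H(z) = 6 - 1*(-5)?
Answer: -46080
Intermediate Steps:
H(z) = 11 (H(z) = 6 + 5 = 11)
E(c) = 2*c² (E(c) = c*(2*c) = 2*c²)
O(q) = 352 (O(q) = 11*(2*(-4)²) = 11*(2*16) = 11*32 = 352)
x = -180
x*(O(16) - 96) = -180*(352 - 96) = -180*256 = -46080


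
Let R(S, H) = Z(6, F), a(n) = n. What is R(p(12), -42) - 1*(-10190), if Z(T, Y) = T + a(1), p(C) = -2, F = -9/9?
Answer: 10197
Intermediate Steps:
F = -1 (F = -9*⅑ = -1)
Z(T, Y) = 1 + T (Z(T, Y) = T + 1 = 1 + T)
R(S, H) = 7 (R(S, H) = 1 + 6 = 7)
R(p(12), -42) - 1*(-10190) = 7 - 1*(-10190) = 7 + 10190 = 10197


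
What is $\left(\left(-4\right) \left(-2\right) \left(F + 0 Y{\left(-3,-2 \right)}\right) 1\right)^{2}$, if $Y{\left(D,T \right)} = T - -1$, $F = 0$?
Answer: $0$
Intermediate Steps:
$Y{\left(D,T \right)} = 1 + T$ ($Y{\left(D,T \right)} = T + 1 = 1 + T$)
$\left(\left(-4\right) \left(-2\right) \left(F + 0 Y{\left(-3,-2 \right)}\right) 1\right)^{2} = \left(\left(-4\right) \left(-2\right) \left(0 + 0 \left(1 - 2\right)\right) 1\right)^{2} = \left(8 \left(0 + 0 \left(-1\right)\right) 1\right)^{2} = \left(8 \left(0 + 0\right) 1\right)^{2} = \left(8 \cdot 0 \cdot 1\right)^{2} = \left(0 \cdot 1\right)^{2} = 0^{2} = 0$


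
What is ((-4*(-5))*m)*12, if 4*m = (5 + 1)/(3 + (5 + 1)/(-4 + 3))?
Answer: -120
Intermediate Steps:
m = -½ (m = ((5 + 1)/(3 + (5 + 1)/(-4 + 3)))/4 = (6/(3 + 6/(-1)))/4 = (6/(3 + 6*(-1)))/4 = (6/(3 - 6))/4 = (6/(-3))/4 = (6*(-⅓))/4 = (¼)*(-2) = -½ ≈ -0.50000)
((-4*(-5))*m)*12 = (-4*(-5)*(-½))*12 = (20*(-½))*12 = -10*12 = -120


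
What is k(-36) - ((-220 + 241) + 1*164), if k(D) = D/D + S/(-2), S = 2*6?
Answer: -190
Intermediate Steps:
S = 12
k(D) = -5 (k(D) = D/D + 12/(-2) = 1 + 12*(-½) = 1 - 6 = -5)
k(-36) - ((-220 + 241) + 1*164) = -5 - ((-220 + 241) + 1*164) = -5 - (21 + 164) = -5 - 1*185 = -5 - 185 = -190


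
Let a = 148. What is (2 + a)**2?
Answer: 22500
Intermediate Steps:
(2 + a)**2 = (2 + 148)**2 = 150**2 = 22500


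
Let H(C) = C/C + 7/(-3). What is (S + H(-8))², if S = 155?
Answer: 212521/9 ≈ 23613.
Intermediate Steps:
H(C) = -4/3 (H(C) = 1 + 7*(-⅓) = 1 - 7/3 = -4/3)
(S + H(-8))² = (155 - 4/3)² = (461/3)² = 212521/9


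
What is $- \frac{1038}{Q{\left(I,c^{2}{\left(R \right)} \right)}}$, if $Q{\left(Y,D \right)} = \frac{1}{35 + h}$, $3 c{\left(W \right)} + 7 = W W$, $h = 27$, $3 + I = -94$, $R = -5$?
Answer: $-64356$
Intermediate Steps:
$I = -97$ ($I = -3 - 94 = -97$)
$c{\left(W \right)} = - \frac{7}{3} + \frac{W^{2}}{3}$ ($c{\left(W \right)} = - \frac{7}{3} + \frac{W W}{3} = - \frac{7}{3} + \frac{W^{2}}{3}$)
$Q{\left(Y,D \right)} = \frac{1}{62}$ ($Q{\left(Y,D \right)} = \frac{1}{35 + 27} = \frac{1}{62}$)
$- \frac{1038}{Q{\left(I,c^{2}{\left(R \right)} \right)}} = - 1038 \frac{1}{\frac{1}{62}} = \left(-1038\right) 62 = -64356$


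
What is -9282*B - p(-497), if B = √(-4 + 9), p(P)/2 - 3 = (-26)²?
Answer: -1358 - 9282*√5 ≈ -22113.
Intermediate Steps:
p(P) = 1358 (p(P) = 6 + 2*(-26)² = 6 + 2*676 = 6 + 1352 = 1358)
B = √5 ≈ 2.2361
-9282*B - p(-497) = -9282*√5 - 1*1358 = -9282*√5 - 1358 = -1358 - 9282*√5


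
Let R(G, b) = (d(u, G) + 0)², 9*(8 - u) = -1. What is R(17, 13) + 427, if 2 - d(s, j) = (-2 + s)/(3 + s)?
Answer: 171641/400 ≈ 429.10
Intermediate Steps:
u = 73/9 (u = 8 - ⅑*(-1) = 8 + ⅑ = 73/9 ≈ 8.1111)
d(s, j) = 2 - (-2 + s)/(3 + s)
R(G, b) = 841/400 (R(G, b) = ((8 + 73/9)/(3 + 73/9) + 0)² = ((145/9)/(100/9) + 0)² = ((9/100)*(145/9) + 0)² = (29/20 + 0)² = (29/20)² = 841/400)
R(17, 13) + 427 = 841/400 + 427 = 171641/400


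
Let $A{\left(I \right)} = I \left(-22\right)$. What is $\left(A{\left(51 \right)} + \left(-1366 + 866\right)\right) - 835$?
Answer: $-2457$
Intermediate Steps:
$A{\left(I \right)} = - 22 I$
$\left(A{\left(51 \right)} + \left(-1366 + 866\right)\right) - 835 = \left(\left(-22\right) 51 + \left(-1366 + 866\right)\right) - 835 = \left(-1122 - 500\right) - 835 = -1622 - 835 = -2457$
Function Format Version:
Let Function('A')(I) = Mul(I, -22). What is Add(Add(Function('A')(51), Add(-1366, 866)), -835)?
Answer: -2457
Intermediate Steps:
Function('A')(I) = Mul(-22, I)
Add(Add(Function('A')(51), Add(-1366, 866)), -835) = Add(Add(Mul(-22, 51), Add(-1366, 866)), -835) = Add(Add(-1122, -500), -835) = Add(-1622, -835) = -2457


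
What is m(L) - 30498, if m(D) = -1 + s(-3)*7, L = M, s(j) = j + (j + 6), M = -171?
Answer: -30499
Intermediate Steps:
s(j) = 6 + 2*j (s(j) = j + (6 + j) = 6 + 2*j)
L = -171
m(D) = -1 (m(D) = -1 + (6 + 2*(-3))*7 = -1 + (6 - 6)*7 = -1 + 0*7 = -1 + 0 = -1)
m(L) - 30498 = -1 - 30498 = -30499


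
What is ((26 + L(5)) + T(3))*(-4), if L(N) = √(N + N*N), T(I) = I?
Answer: -116 - 4*√30 ≈ -137.91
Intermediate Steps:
L(N) = √(N + N²)
((26 + L(5)) + T(3))*(-4) = ((26 + √(5*(1 + 5))) + 3)*(-4) = ((26 + √(5*6)) + 3)*(-4) = ((26 + √30) + 3)*(-4) = (29 + √30)*(-4) = -116 - 4*√30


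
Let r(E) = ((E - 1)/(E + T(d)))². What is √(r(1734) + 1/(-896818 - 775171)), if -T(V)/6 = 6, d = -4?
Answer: √8395831382471449213/2839037322 ≈ 1.0206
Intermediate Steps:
T(V) = -36 (T(V) = -6*6 = -36)
r(E) = (-1 + E)²/(-36 + E)² (r(E) = ((E - 1)/(E - 36))² = ((-1 + E)/(-36 + E))² = (-1 + E)²/(-36 + E)²)
√(r(1734) + 1/(-896818 - 775171)) = √((-1 + 1734)²/(-36 + 1734)² + 1/(-896818 - 775171)) = √(1733²/1698² + 1/(-1671989)) = √(3003289*(1/2883204) - 1/1671989) = √(3003289/2883204 - 1/1671989) = √(5021463288617/4820685372756) = √8395831382471449213/2839037322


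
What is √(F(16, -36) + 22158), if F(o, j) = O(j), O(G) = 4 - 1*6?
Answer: 2*√5539 ≈ 148.85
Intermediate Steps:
O(G) = -2 (O(G) = 4 - 6 = -2)
F(o, j) = -2
√(F(16, -36) + 22158) = √(-2 + 22158) = √22156 = 2*√5539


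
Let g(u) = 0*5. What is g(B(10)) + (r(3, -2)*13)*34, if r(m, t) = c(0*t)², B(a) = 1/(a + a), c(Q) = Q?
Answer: 0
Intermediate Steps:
B(a) = 1/(2*a)
r(m, t) = 0 (r(m, t) = (0*t)² = 0² = 0)
g(u) = 0
g(B(10)) + (r(3, -2)*13)*34 = 0 + (0*13)*34 = 0 + 0*34 = 0 + 0 = 0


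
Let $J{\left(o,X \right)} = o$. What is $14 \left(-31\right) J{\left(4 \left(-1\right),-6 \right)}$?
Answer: $1736$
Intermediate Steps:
$14 \left(-31\right) J{\left(4 \left(-1\right),-6 \right)} = 14 \left(-31\right) 4 \left(-1\right) = \left(-434\right) \left(-4\right) = 1736$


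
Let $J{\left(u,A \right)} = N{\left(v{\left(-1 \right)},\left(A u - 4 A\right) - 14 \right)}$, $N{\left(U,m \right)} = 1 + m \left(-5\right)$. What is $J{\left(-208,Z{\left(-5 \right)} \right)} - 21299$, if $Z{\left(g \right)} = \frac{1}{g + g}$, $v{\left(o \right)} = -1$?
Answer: $-21334$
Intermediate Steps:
$N{\left(U,m \right)} = 1 - 5 m$
$Z{\left(g \right)} = \frac{1}{2 g}$
$J{\left(u,A \right)} = 71 + 20 A - 5 A u$ ($J{\left(u,A \right)} = 1 - 5 \left(\left(A u - 4 A\right) - 14\right) = 1 - 5 \left(\left(- 4 A + A u\right) - 14\right) = 1 - 5 \left(-14 - 4 A + A u\right) = 1 + \left(70 + 20 A - 5 A u\right) = 71 + 20 A - 5 A u$)
$J{\left(-208,Z{\left(-5 \right)} \right)} - 21299 = \left(71 + 20 \frac{1}{2 \left(-5\right)} - 5 \frac{1}{2 \left(-5\right)} \left(-208\right)\right) - 21299 = \left(71 + 20 \cdot \frac{1}{2} \left(- \frac{1}{5}\right) - 5 \cdot \frac{1}{2} \left(- \frac{1}{5}\right) \left(-208\right)\right) - 21299 = \left(71 + 20 \left(- \frac{1}{10}\right) - \left(- \frac{1}{2}\right) \left(-208\right)\right) - 21299 = \left(71 - 2 - 104\right) - 21299 = -35 - 21299 = -21334$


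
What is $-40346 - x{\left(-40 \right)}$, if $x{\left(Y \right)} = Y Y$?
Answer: $-41946$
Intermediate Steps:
$x{\left(Y \right)} = Y^{2}$
$-40346 - x{\left(-40 \right)} = -40346 - \left(-40\right)^{2} = -40346 - 1600 = -41946$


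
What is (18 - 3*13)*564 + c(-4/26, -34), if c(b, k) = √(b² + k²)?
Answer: -11844 + 2*√48842/13 ≈ -11810.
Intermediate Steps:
(18 - 3*13)*564 + c(-4/26, -34) = (18 - 3*13)*564 + √((-4/26)² + (-34)²) = (18 - 39)*564 + √((-4*1/26)² + 1156) = -21*564 + √((-2/13)² + 1156) = -11844 + √(4/169 + 1156) = -11844 + √(195368/169) = -11844 + 2*√48842/13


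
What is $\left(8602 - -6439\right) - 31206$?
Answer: $-16165$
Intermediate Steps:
$\left(8602 - -6439\right) - 31206 = \left(8602 + 6439\right) - 31206 = 15041 - 31206 = -16165$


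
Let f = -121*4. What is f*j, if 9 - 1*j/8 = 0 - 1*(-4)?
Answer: -19360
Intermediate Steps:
j = 40 (j = 72 - 8*(0 - 1*(-4)) = 72 - 8*(0 + 4) = 72 - 8*4 = 72 - 32 = 40)
f = -484
f*j = -484*40 = -19360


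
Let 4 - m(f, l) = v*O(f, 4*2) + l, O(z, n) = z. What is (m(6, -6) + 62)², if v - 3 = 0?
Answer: 2916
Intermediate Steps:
v = 3 (v = 3 + 0 = 3)
m(f, l) = 4 - l - 3*f (m(f, l) = 4 - (3*f + l) = 4 - (l + 3*f) = 4 + (-l - 3*f) = 4 - l - 3*f)
(m(6, -6) + 62)² = ((4 - 1*(-6) - 3*6) + 62)² = ((4 + 6 - 18) + 62)² = (-8 + 62)² = 54² = 2916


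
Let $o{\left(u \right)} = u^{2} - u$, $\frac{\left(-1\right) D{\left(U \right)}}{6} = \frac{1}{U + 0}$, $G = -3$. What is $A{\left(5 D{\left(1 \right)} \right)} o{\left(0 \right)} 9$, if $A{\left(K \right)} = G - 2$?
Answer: $0$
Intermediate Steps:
$D{\left(U \right)} = - \frac{6}{U}$ ($D{\left(U \right)} = - \frac{6}{U + 0} = - \frac{6}{U}$)
$A{\left(K \right)} = -5$ ($A{\left(K \right)} = -3 - 2 = -5$)
$A{\left(5 D{\left(1 \right)} \right)} o{\left(0 \right)} 9 = - 5 \cdot 0 \left(-1 + 0\right) 9 = - 5 \cdot 0 \left(-1\right) 9 = \left(-5\right) 0 \cdot 9 = 0 \cdot 9 = 0$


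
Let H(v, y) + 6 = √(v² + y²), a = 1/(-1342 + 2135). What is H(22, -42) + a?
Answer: -4757/793 + 2*√562 ≈ 41.414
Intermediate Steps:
a = 1/793 ≈ 0.0012610
H(v, y) = -6 + √(v² + y²)
H(22, -42) + a = (-6 + √(22² + (-42)²)) + 1/793 = (-6 + √(484 + 1764)) + 1/793 = (-6 + √2248) + 1/793 = (-6 + 2*√562) + 1/793 = -4757/793 + 2*√562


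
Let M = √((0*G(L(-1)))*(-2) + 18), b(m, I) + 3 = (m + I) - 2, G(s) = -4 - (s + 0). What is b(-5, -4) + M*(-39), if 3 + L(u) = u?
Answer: -14 - 117*√2 ≈ -179.46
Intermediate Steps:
L(u) = -3 + u
G(s) = -4 - s
b(m, I) = -5 + I + m (b(m, I) = -3 + ((m + I) - 2) = -3 + ((I + m) - 2) = -3 + (-2 + I + m) = -5 + I + m)
M = 3*√2 (M = √((0*(-4 - (-3 - 1)))*(-2) + 18) = √((0*(-4 - 1*(-4)))*(-2) + 18) = √((0*(-4 + 4))*(-2) + 18) = √((0*0)*(-2) + 18) = √(0*(-2) + 18) = √(0 + 18) = √18 = 3*√2 ≈ 4.2426)
b(-5, -4) + M*(-39) = (-5 - 4 - 5) + (3*√2)*(-39) = -14 - 117*√2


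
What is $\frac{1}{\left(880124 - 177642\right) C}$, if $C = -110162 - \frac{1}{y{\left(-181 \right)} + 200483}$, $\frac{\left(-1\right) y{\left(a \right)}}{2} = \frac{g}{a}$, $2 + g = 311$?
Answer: $- \frac{36288041}{2808216172771046686} \approx -1.2922 \cdot 10^{-11}$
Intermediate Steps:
$g = 309$ ($g = -2 + 311 = 309$)
$y{\left(a \right)} = - \frac{618}{a}$ ($y{\left(a \right)} = - 2 \frac{309}{a} = - \frac{618}{a}$)
$C = - \frac{3997563172823}{36288041}$ ($C = -110162 - \frac{1}{- \frac{618}{-181} + 200483} = -110162 - \frac{1}{\left(-618\right) \left(- \frac{1}{181}\right) + 200483} = -110162 - \frac{1}{\frac{618}{181} + 200483} = -110162 - \frac{1}{\frac{36288041}{181}} = -110162 - \frac{181}{36288041} = - \frac{3997563172823}{36288041} \approx -1.1016 \cdot 10^{5}$)
$\frac{1}{\left(880124 - 177642\right) C} = \frac{1}{\left(880124 - 177642\right) \left(- \frac{3997563172823}{36288041}\right)} = \frac{1}{702482} \left(- \frac{36288041}{3997563172823}\right) = - \frac{36288041}{2808216172771046686}$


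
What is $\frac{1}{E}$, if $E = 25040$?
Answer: $\frac{1}{25040} \approx 3.9936 \cdot 10^{-5}$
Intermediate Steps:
$\frac{1}{E} = \frac{1}{25040}$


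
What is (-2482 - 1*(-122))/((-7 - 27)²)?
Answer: -590/289 ≈ -2.0415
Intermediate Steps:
(-2482 - 1*(-122))/((-7 - 27)²) = (-2482 + 122)/((-34)²) = -2360/1156 = -2360*1/1156 = -590/289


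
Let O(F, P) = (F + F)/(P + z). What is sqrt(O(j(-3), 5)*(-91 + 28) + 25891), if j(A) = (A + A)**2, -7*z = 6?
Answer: sqrt(20853523)/29 ≈ 157.47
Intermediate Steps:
z = -6/7 (z = -1/7*6 = -6/7 ≈ -0.85714)
j(A) = 4*A**2 (j(A) = (2*A)**2 = 4*A**2)
O(F, P) = 2*F/(-6/7 + P) (O(F, P) = (F + F)/(P - 6/7) = (2*F)/(-6/7 + P) = 2*F/(-6/7 + P))
sqrt(O(j(-3), 5)*(-91 + 28) + 25891) = sqrt((14*(4*(-3)**2)/(-6 + 7*5))*(-91 + 28) + 25891) = sqrt((14*(4*9)/(-6 + 35))*(-63) + 25891) = sqrt((14*36/29)*(-63) + 25891) = sqrt((14*36*(1/29))*(-63) + 25891) = sqrt((504/29)*(-63) + 25891) = sqrt(-31752/29 + 25891) = sqrt(719087/29) = sqrt(20853523)/29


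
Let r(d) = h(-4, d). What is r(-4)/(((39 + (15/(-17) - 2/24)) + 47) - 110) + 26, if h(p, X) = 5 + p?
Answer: 132214/5093 ≈ 25.960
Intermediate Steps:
r(d) = 1 (r(d) = 5 - 4 = 1)
r(-4)/(((39 + (15/(-17) - 2/24)) + 47) - 110) + 26 = 1/(((39 + (15/(-17) - 2/24)) + 47) - 110) + 26 = 1/(((39 + (15*(-1/17) - 2*1/24)) + 47) - 110) + 26 = 1/(((39 + (-15/17 - 1/12)) + 47) - 110) + 26 = 1/(((39 - 197/204) + 47) - 110) + 26 = 1/((7759/204 + 47) - 110) + 26 = 1/(17347/204 - 110) + 26 = 1/(-5093/204) + 26 = -204/5093*1 + 26 = -204/5093 + 26 = 132214/5093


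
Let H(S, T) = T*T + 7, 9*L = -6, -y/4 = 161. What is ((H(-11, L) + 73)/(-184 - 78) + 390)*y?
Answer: -295884512/1179 ≈ -2.5096e+5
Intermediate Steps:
y = -644 (y = -4*161 = -644)
L = -⅔ (L = (⅑)*(-6) = -⅔ ≈ -0.66667)
H(S, T) = 7 + T² (H(S, T) = T² + 7 = 7 + T²)
((H(-11, L) + 73)/(-184 - 78) + 390)*y = (((7 + (-⅔)²) + 73)/(-184 - 78) + 390)*(-644) = (((7 + 4/9) + 73)/(-262) + 390)*(-644) = ((67/9 + 73)*(-1/262) + 390)*(-644) = ((724/9)*(-1/262) + 390)*(-644) = (-362/1179 + 390)*(-644) = (459448/1179)*(-644) = -295884512/1179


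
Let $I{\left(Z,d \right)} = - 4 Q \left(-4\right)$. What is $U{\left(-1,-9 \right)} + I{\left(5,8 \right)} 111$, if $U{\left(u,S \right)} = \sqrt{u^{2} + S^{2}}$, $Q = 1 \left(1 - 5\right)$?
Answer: $-7104 + \sqrt{82} \approx -7094.9$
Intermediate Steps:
$Q = -4$ ($Q = 1 \left(-4\right) = -4$)
$U{\left(u,S \right)} = \sqrt{S^{2} + u^{2}}$
$I{\left(Z,d \right)} = -64$ ($I{\left(Z,d \right)} = \left(-4\right) \left(-4\right) \left(-4\right) = 16 \left(-4\right) = -64$)
$U{\left(-1,-9 \right)} + I{\left(5,8 \right)} 111 = \sqrt{\left(-9\right)^{2} + \left(-1\right)^{2}} - 7104 = \sqrt{81 + 1} - 7104 = \sqrt{82} - 7104 = -7104 + \sqrt{82}$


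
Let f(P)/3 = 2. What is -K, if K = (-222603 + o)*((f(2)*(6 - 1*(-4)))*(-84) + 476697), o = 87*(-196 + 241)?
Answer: 103145726016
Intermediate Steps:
o = 3915 (o = 87*45 = 3915)
f(P) = 6 (f(P) = 3*2 = 6)
K = -103145726016 (K = (-222603 + 3915)*((6*(6 - 1*(-4)))*(-84) + 476697) = -218688*((6*(6 + 4))*(-84) + 476697) = -218688*((6*10)*(-84) + 476697) = -218688*(60*(-84) + 476697) = -218688*(-5040 + 476697) = -218688*471657 = -103145726016)
-K = -1*(-103145726016) = 103145726016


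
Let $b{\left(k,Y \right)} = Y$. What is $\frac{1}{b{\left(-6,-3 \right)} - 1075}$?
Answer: $- \frac{1}{1078} \approx -0.00092764$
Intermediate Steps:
$\frac{1}{b{\left(-6,-3 \right)} - 1075} = \frac{1}{-3 - 1075} = \frac{1}{-1078} = - \frac{1}{1078}$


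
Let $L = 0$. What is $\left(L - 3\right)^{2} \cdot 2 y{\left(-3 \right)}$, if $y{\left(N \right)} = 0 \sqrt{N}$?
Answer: $0$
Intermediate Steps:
$y{\left(N \right)} = 0$
$\left(L - 3\right)^{2} \cdot 2 y{\left(-3 \right)} = \left(0 - 3\right)^{2} \cdot 2 \cdot 0 = \left(-3\right)^{2} \cdot 2 \cdot 0 = 9 \cdot 2 \cdot 0 = 18 \cdot 0 = 0$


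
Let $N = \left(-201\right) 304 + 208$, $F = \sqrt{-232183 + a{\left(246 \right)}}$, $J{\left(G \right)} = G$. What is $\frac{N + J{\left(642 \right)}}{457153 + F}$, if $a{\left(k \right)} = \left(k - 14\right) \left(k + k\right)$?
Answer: $- \frac{13772648431}{104494491724} + \frac{30127 i \sqrt{118039}}{104494491724} \approx -0.1318 + 9.9055 \cdot 10^{-5} i$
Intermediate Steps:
$a{\left(k \right)} = 2 k \left(-14 + k\right)$ ($a{\left(k \right)} = \left(-14 + k\right) 2 k = 2 k \left(-14 + k\right)$)
$F = i \sqrt{118039}$ ($F = \sqrt{-232183 + 2 \cdot 246 \left(-14 + 246\right)} = \sqrt{-232183 + 2 \cdot 246 \cdot 232} = \sqrt{-232183 + 114144} = \sqrt{-118039} = i \sqrt{118039} \approx 343.57 i$)
$N = -60896$ ($N = -61104 + 208 = -60896$)
$\frac{N + J{\left(642 \right)}}{457153 + F} = \frac{-60896 + 642}{457153 + i \sqrt{118039}} = - \frac{60254}{457153 + i \sqrt{118039}}$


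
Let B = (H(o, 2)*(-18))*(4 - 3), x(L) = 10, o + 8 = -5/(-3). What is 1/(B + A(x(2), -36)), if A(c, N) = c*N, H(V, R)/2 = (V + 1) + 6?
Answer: -1/384 ≈ -0.0026042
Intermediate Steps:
o = -19/3 (o = -8 - 5/(-3) = -8 - 5*(-1/3) = -8 + 5/3 = -19/3 ≈ -6.3333)
H(V, R) = 14 + 2*V (H(V, R) = 2*((V + 1) + 6) = 2*((1 + V) + 6) = 2*(7 + V) = 14 + 2*V)
B = -24 (B = ((14 + 2*(-19/3))*(-18))*(4 - 3) = ((14 - 38/3)*(-18))*1 = ((4/3)*(-18))*1 = -24*1 = -24)
A(c, N) = N*c
1/(B + A(x(2), -36)) = 1/(-24 - 36*10) = 1/(-24 - 360) = 1/(-384) = -1/384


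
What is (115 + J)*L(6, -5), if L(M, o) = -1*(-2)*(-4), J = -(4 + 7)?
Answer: -832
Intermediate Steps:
J = -11 (J = -1*11 = -11)
L(M, o) = -8 (L(M, o) = 2*(-4) = -8)
(115 + J)*L(6, -5) = (115 - 11)*(-8) = 104*(-8) = -832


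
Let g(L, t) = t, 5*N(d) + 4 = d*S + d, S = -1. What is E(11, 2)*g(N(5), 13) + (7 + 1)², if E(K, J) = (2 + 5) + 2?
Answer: 181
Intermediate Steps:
N(d) = -⅘ (N(d) = -⅘ + (d*(-1) + d)/5 = -⅘ + (-d + d)/5 = -⅘ + (⅕)*0 = -⅘ + 0 = -⅘)
E(K, J) = 9 (E(K, J) = 7 + 2 = 9)
E(11, 2)*g(N(5), 13) + (7 + 1)² = 9*13 + (7 + 1)² = 117 + 8² = 117 + 64 = 181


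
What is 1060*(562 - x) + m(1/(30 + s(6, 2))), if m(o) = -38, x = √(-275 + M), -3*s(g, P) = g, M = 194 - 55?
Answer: 595682 - 2120*I*√34 ≈ 5.9568e+5 - 12362.0*I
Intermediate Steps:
M = 139
s(g, P) = -g/3
x = 2*I*√34 (x = √(-275 + 139) = √(-136) = 2*I*√34 ≈ 11.662*I)
1060*(562 - x) + m(1/(30 + s(6, 2))) = 1060*(562 - 2*I*√34) - 38 = (595720 - 2120*I*√34) - 38 = 595682 - 2120*I*√34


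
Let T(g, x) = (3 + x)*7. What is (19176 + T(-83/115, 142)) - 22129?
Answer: -1938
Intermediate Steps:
T(g, x) = 21 + 7*x
(19176 + T(-83/115, 142)) - 22129 = (19176 + (21 + 7*142)) - 22129 = (19176 + (21 + 994)) - 22129 = (19176 + 1015) - 22129 = 20191 - 22129 = -1938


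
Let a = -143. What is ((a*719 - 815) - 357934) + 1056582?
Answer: 595016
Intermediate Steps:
((a*719 - 815) - 357934) + 1056582 = ((-143*719 - 815) - 357934) + 1056582 = ((-102817 - 815) - 357934) + 1056582 = (-103632 - 357934) + 1056582 = -461566 + 1056582 = 595016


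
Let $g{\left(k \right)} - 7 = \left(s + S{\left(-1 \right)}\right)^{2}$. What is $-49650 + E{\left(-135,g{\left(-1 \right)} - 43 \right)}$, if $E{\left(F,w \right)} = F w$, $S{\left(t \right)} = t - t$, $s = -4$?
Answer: $-46950$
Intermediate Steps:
$S{\left(t \right)} = 0$
$g{\left(k \right)} = 23$ ($g{\left(k \right)} = 7 + \left(-4 + 0\right)^{2} = 7 + \left(-4\right)^{2} = 7 + 16 = 23$)
$-49650 + E{\left(-135,g{\left(-1 \right)} - 43 \right)} = -49650 - 135 \left(23 - 43\right) = -49650 - -2700 = -49650 + 2700 = -46950$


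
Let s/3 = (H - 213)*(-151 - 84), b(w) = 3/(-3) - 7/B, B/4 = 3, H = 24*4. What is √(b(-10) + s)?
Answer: √2969403/6 ≈ 287.20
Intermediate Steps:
H = 96
B = 12 (B = 4*3 = 12)
b(w) = -19/12 (b(w) = 3/(-3) - 7/12 = 3*(-⅓) - 7*1/12 = -1 - 7/12 = -19/12)
s = 82485 (s = 3*((96 - 213)*(-151 - 84)) = 3*(-117*(-235)) = 3*27495 = 82485)
√(b(-10) + s) = √(-19/12 + 82485) = √(989801/12) = √2969403/6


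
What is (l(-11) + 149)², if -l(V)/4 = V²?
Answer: 112225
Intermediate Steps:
l(V) = -4*V²
(l(-11) + 149)² = (-4*(-11)² + 149)² = (-4*121 + 149)² = (-484 + 149)² = (-335)² = 112225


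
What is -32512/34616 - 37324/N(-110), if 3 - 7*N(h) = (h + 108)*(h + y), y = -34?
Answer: 1129348396/1233195 ≈ 915.79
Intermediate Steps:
N(h) = 3/7 - (-34 + h)*(108 + h)/7 (N(h) = 3/7 - (h + 108)*(h - 34)/7 = 3/7 - (108 + h)*(-34 + h)/7 = 3/7 - (-34 + h)*(108 + h)/7)
-32512/34616 - 37324/N(-110) = -32512/34616 - 37324/(525 - 74/7*(-110) - 1/7*(-110)**2) = -32512*1/34616 - 37324/(525 + 8140/7 - 1/7*12100) = -4064/4327 - 37324/(525 + 8140/7 - 12100/7) = -4064/4327 - 37324/(-285/7) = -4064/4327 - 37324*(-7/285) = -4064/4327 + 261268/285 = 1129348396/1233195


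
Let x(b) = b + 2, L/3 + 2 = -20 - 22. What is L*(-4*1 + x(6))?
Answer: -528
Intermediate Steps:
L = -132 (L = -6 + 3*(-20 - 22) = -6 + 3*(-42) = -6 - 126 = -132)
x(b) = 2 + b
L*(-4*1 + x(6)) = -132*(-4*1 + (2 + 6)) = -132*(-4 + 8) = -132*4 = -528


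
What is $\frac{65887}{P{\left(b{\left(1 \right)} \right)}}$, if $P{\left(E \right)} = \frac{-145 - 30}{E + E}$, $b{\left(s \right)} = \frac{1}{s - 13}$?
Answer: $\frac{65887}{1050} \approx 62.75$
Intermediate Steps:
$b{\left(s \right)} = \frac{1}{-13 + s}$
$P{\left(E \right)} = - \frac{175}{2 E}$
$\frac{65887}{P{\left(b{\left(1 \right)} \right)}} = \frac{65887}{\left(- \frac{175}{2}\right) \frac{1}{\frac{1}{-13 + 1}}} = \frac{65887}{\left(- \frac{175}{2}\right) \frac{1}{\frac{1}{-12}}} = \frac{65887}{\left(- \frac{175}{2}\right) \frac{1}{- \frac{1}{12}}} = \frac{65887}{\left(- \frac{175}{2}\right) \left(-12\right)} = \frac{65887}{1050}$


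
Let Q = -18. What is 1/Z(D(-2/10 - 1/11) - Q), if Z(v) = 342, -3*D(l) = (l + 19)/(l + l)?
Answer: 1/342 ≈ 0.0029240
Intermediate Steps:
D(l) = -(19 + l)/(6*l) (D(l) = -(l + 19)/(3*(l + l)) = -(19 + l)/(3*(2*l)) = -(19 + l)*1/(2*l)/3 = -(19 + l)/(6*l))
1/Z(D(-2/10 - 1/11) - Q) = 1/342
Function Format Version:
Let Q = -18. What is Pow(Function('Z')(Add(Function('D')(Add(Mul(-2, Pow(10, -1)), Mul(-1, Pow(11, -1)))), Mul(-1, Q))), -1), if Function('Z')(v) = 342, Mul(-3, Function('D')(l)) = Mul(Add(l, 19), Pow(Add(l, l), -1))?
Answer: Rational(1, 342) ≈ 0.0029240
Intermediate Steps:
Function('D')(l) = Mul(Rational(-1, 6), Pow(l, -1), Add(19, l)) (Function('D')(l) = Mul(Rational(-1, 3), Mul(Add(l, 19), Pow(Add(l, l), -1))) = Mul(Rational(-1, 3), Mul(Add(19, l), Pow(Mul(2, l), -1))) = Mul(Rational(-1, 3), Mul(Add(19, l), Mul(Rational(1, 2), Pow(l, -1)))) = Mul(Rational(-1, 3), Mul(Rational(1, 2), Pow(l, -1), Add(19, l))) = Mul(Rational(-1, 6), Pow(l, -1), Add(19, l)))
Pow(Function('Z')(Add(Function('D')(Add(Mul(-2, Pow(10, -1)), Mul(-1, Pow(11, -1)))), Mul(-1, Q))), -1) = Pow(342, -1) = Rational(1, 342)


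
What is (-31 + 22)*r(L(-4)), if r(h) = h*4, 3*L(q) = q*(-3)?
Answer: -144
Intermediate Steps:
L(q) = -q (L(q) = (q*(-3))/3 = (-3*q)/3 = -q)
r(h) = 4*h
(-31 + 22)*r(L(-4)) = (-31 + 22)*(4*(-1*(-4))) = -36*4 = -9*16 = -144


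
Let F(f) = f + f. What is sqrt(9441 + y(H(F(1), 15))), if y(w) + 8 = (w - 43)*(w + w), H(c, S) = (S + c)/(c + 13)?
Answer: sqrt(2101073)/15 ≈ 96.634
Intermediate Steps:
F(f) = 2*f
H(c, S) = (S + c)/(13 + c)
y(w) = -8 + 2*w*(-43 + w) (y(w) = -8 + (w - 43)*(w + w) = -8 + (-43 + w)*(2*w) = -8 + 2*w*(-43 + w))
sqrt(9441 + y(H(F(1), 15))) = sqrt(9441 + (-8 - 86*(15 + 2*1)/(13 + 2*1) + 2*((15 + 2*1)/(13 + 2*1))**2)) = sqrt(9441 + (-8 - 86*(15 + 2)/(13 + 2) + 2*((15 + 2)/(13 + 2))**2)) = sqrt(9441 + (-8 - 86*17/15 + 2*(17/15)**2)) = sqrt(9441 + (-8 - 1462/15 + 2*(289/225))) = sqrt(9441 + (-8 - 1462/15 + 578/225)) = sqrt(9441 - 23152/225) = sqrt(2101073/225) = sqrt(2101073)/15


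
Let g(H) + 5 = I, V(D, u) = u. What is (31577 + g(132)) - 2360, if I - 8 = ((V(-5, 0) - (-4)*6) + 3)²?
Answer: 29949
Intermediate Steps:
I = 737 (I = 8 + ((0 - (-4)*6) + 3)² = 8 + ((0 - 1*(-24)) + 3)² = 8 + ((0 + 24) + 3)² = 8 + (24 + 3)² = 8 + 27² = 8 + 729 = 737)
g(H) = 732 (g(H) = -5 + 737 = 732)
(31577 + g(132)) - 2360 = (31577 + 732) - 2360 = 32309 - 2360 = 29949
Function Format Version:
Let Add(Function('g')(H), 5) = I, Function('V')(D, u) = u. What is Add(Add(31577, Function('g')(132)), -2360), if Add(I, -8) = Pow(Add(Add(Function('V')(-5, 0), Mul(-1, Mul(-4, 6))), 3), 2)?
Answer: 29949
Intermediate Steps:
I = 737 (I = Add(8, Pow(Add(Add(0, Mul(-1, Mul(-4, 6))), 3), 2)) = Add(8, Pow(Add(Add(0, Mul(-1, -24)), 3), 2)) = Add(8, Pow(Add(Add(0, 24), 3), 2)) = Add(8, Pow(Add(24, 3), 2)) = Add(8, Pow(27, 2)) = Add(8, 729) = 737)
Function('g')(H) = 732 (Function('g')(H) = Add(-5, 737) = 732)
Add(Add(31577, Function('g')(132)), -2360) = Add(Add(31577, 732), -2360) = Add(32309, -2360) = 29949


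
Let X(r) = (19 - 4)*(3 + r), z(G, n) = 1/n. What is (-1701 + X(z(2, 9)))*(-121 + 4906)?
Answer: -7915985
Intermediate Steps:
X(r) = 45 + 15*r (X(r) = 15*(3 + r) = 45 + 15*r)
(-1701 + X(z(2, 9)))*(-121 + 4906) = (-1701 + (45 + 15/9))*(-121 + 4906) = (-1701 + (45 + 15*(⅑)))*4785 = (-1701 + (45 + 5/3))*4785 = (-1701 + 140/3)*4785 = -4963/3*4785 = -7915985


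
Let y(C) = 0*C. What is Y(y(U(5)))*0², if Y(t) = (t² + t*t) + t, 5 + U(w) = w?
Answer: 0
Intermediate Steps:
U(w) = -5 + w
y(C) = 0
Y(t) = t + 2*t² (Y(t) = (t² + t²) + t = 2*t² + t = t + 2*t²)
Y(y(U(5)))*0² = (0*(1 + 2*0))*0² = (0*(1 + 0))*0 = (0*1)*0 = 0*0 = 0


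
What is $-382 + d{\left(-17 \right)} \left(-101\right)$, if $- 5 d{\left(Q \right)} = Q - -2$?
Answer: $-685$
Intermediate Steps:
$d{\left(Q \right)} = - \frac{2}{5} - \frac{Q}{5}$ ($d{\left(Q \right)} = - \frac{Q - -2}{5} = - \frac{Q + 2}{5} = - \frac{2 + Q}{5} = - \frac{2}{5} - \frac{Q}{5}$)
$-382 + d{\left(-17 \right)} \left(-101\right) = -382 + \left(- \frac{2}{5} - - \frac{17}{5}\right) \left(-101\right) = -382 + \left(- \frac{2}{5} + \frac{17}{5}\right) \left(-101\right) = -382 + 3 \left(-101\right) = -382 - 303 = -685$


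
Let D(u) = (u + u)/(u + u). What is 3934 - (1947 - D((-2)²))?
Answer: 1988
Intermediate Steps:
D(u) = 1 (D(u) = (2*u)/((2*u)) = (2*u)*(1/(2*u)) = 1)
3934 - (1947 - D((-2)²)) = 3934 - (1947 - 1*1) = 3934 - (1947 - 1) = 3934 - 1*1946 = 3934 - 1946 = 1988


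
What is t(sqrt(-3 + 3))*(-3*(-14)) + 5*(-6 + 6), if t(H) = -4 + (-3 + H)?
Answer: -294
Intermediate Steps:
t(H) = -7 + H
t(sqrt(-3 + 3))*(-3*(-14)) + 5*(-6 + 6) = (-7 + sqrt(-3 + 3))*(-3*(-14)) + 5*(-6 + 6) = (-7 + sqrt(0))*42 + 5*0 = (-7 + 0)*42 + 0 = -7*42 + 0 = -294 + 0 = -294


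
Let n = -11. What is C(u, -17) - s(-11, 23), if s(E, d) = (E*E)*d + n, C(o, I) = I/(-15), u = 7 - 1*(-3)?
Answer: -41563/15 ≈ -2770.9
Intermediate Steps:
u = 10 (u = 7 + 3 = 10)
C(o, I) = -I/15 (C(o, I) = I*(-1/15) = -I/15)
s(E, d) = -11 + d*E**2 (s(E, d) = (E*E)*d - 11 = E**2*d - 11 = d*E**2 - 11 = -11 + d*E**2)
C(u, -17) - s(-11, 23) = -1/15*(-17) - (-11 + 23*(-11)**2) = 17/15 - (-11 + 23*121) = 17/15 - (-11 + 2783) = 17/15 - 1*2772 = 17/15 - 2772 = -41563/15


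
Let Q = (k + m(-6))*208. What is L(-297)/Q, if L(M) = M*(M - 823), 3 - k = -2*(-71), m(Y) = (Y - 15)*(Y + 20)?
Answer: -20790/5629 ≈ -3.6934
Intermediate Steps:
m(Y) = (-15 + Y)*(20 + Y)
k = -139 (k = 3 - (-2)*(-71) = 3 - 1*142 = 3 - 142 = -139)
L(M) = M*(-823 + M)
Q = -90064 (Q = (-139 + (-300 + (-6)² + 5*(-6)))*208 = (-139 + (-300 + 36 - 30))*208 = (-139 - 294)*208 = -433*208 = -90064)
L(-297)/Q = -297*(-823 - 297)/(-90064) = -297*(-1120)*(-1/90064) = 332640*(-1/90064) = -20790/5629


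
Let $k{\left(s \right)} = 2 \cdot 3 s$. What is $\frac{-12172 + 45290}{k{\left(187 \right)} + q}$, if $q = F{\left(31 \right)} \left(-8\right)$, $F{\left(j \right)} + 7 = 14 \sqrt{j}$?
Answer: $\frac{314621}{8055} + \frac{927304 \sqrt{31}}{249705} \approx 59.736$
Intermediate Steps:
$k{\left(s \right)} = 6 s$
$F{\left(j \right)} = -7 + 14 \sqrt{j}$
$q = 56 - 112 \sqrt{31}$ ($q = \left(-7 + 14 \sqrt{31}\right) \left(-8\right) = 56 - 112 \sqrt{31} \approx -567.59$)
$\frac{-12172 + 45290}{k{\left(187 \right)} + q} = \frac{-12172 + 45290}{6 \cdot 187 + \left(56 - 112 \sqrt{31}\right)} = \frac{33118}{1122 + \left(56 - 112 \sqrt{31}\right)} = \frac{33118}{1178 - 112 \sqrt{31}}$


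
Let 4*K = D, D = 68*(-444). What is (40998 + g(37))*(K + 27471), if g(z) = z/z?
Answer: 816823077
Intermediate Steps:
D = -30192
K = -7548 (K = (1/4)*(-30192) = -7548)
g(z) = 1
(40998 + g(37))*(K + 27471) = (40998 + 1)*(-7548 + 27471) = 40999*19923 = 816823077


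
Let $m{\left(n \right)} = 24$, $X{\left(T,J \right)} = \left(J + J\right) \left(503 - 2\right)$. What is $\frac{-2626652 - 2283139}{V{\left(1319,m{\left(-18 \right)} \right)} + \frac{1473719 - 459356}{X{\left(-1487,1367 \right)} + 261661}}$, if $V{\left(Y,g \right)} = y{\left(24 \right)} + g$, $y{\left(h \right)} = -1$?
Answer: $- \frac{8009808488445}{38536448} \approx -2.0785 \cdot 10^{5}$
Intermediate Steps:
$X{\left(T,J \right)} = 1002 J$ ($X{\left(T,J \right)} = 2 J 501 = 1002 J$)
$V{\left(Y,g \right)} = -1 + g$
$\frac{-2626652 - 2283139}{V{\left(1319,m{\left(-18 \right)} \right)} + \frac{1473719 - 459356}{X{\left(-1487,1367 \right)} + 261661}} = \frac{-2626652 - 2283139}{\left(-1 + 24\right) + \frac{1473719 - 459356}{1002 \cdot 1367 + 261661}} = - \frac{4909791}{23 + \frac{1014363}{1369734 + 261661}} = - \frac{4909791}{23 + \frac{1014363}{1631395}} = - \frac{4909791}{\frac{38536448}{1631395}} = \left(-4909791\right) \frac{1631395}{38536448} = - \frac{8009808488445}{38536448}$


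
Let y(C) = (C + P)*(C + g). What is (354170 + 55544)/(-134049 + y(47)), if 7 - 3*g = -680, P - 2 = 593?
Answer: 409714/43143 ≈ 9.4966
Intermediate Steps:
P = 595 (P = 2 + 593 = 595)
g = 229 (g = 7/3 - ⅓*(-680) = 7/3 + 680/3 = 229)
y(C) = (229 + C)*(595 + C) (y(C) = (C + 595)*(C + 229) = (595 + C)*(229 + C) = (229 + C)*(595 + C))
(354170 + 55544)/(-134049 + y(47)) = (354170 + 55544)/(-134049 + (136255 + 47² + 824*47)) = 409714/(-134049 + (136255 + 2209 + 38728)) = 409714/(-134049 + 177192) = 409714/43143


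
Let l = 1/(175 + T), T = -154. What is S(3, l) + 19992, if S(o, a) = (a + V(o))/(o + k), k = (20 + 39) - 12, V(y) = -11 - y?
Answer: 20991307/1050 ≈ 19992.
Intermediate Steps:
l = 1/21 (l = 1/(175 - 154) = 1/21 ≈ 0.047619)
k = 47 (k = 59 - 12 = 47)
S(o, a) = (-11 + a - o)/(47 + o) (S(o, a) = (a + (-11 - o))/(o + 47) = (-11 + a - o)/(47 + o))
S(3, l) + 19992 = (-11 + 1/21 - 1*3)/(47 + 3) + 19992 = (-11 + 1/21 - 3)/50 + 19992 = (1/50)*(-293/21) + 19992 = -293/1050 + 19992 = 20991307/1050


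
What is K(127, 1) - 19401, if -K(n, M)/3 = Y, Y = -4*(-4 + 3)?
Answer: -19413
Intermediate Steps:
Y = 4 (Y = -4*(-1) = 4)
K(n, M) = -12 (K(n, M) = -3*4 = -12)
K(127, 1) - 19401 = -12 - 19401 = -19413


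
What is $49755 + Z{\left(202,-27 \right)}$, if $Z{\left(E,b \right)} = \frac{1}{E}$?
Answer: $\frac{10050511}{202} \approx 49755.0$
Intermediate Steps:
$49755 + Z{\left(202,-27 \right)} = 49755 + \frac{1}{202} = \frac{10050511}{202}$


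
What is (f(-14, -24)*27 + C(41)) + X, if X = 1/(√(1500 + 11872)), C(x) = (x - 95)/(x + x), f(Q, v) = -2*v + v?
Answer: 26541/41 + √3343/6686 ≈ 647.35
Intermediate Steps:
f(Q, v) = -v
C(x) = (-95 + x)/(2*x) (C(x) = (-95 + x)/((2*x)) = (-95 + x)*(1/(2*x)) = (-95 + x)/(2*x))
X = √3343/6686 (X = 1/(√13372) = 1/(2*√3343) = √3343/6686 ≈ 0.0086477)
(f(-14, -24)*27 + C(41)) + X = (-1*(-24)*27 + (½)*(-95 + 41)/41) + √3343/6686 = (24*27 + (½)*(1/41)*(-54)) + √3343/6686 = (648 - 27/41) + √3343/6686 = 26541/41 + √3343/6686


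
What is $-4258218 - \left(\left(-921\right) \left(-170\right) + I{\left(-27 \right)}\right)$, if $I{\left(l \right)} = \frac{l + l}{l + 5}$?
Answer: $- \frac{48562695}{11} \approx -4.4148 \cdot 10^{6}$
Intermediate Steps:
$I{\left(l \right)} = \frac{2 l}{5 + l}$
$-4258218 - \left(\left(-921\right) \left(-170\right) + I{\left(-27 \right)}\right) = -4258218 - \left(\left(-921\right) \left(-170\right) + 2 \left(-27\right) \frac{1}{5 - 27}\right) = -4258218 - \left(156570 + 2 \left(-27\right) \frac{1}{-22}\right) = -4258218 - \left(156570 + 2 \left(-27\right) \left(- \frac{1}{22}\right)\right) = -4258218 - \left(156570 + \frac{27}{11}\right) = -4258218 - \frac{1722297}{11} = - \frac{48562695}{11}$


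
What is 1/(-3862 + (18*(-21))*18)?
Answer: -1/10666 ≈ -9.3756e-5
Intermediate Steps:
1/(-3862 + (18*(-21))*18) = 1/(-3862 - 378*18) = 1/(-3862 - 6804) = 1/(-10666) = -1/10666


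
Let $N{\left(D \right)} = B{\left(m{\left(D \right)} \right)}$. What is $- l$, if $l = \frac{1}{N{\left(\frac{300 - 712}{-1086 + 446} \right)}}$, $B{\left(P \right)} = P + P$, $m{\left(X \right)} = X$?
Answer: $- \frac{80}{103} \approx -0.7767$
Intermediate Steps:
$B{\left(P \right)} = 2 P$
$N{\left(D \right)} = 2 D$
$l = \frac{80}{103}$ ($l = \frac{1}{2 \frac{300 - 712}{-1086 + 446}} = \frac{1}{2 \left(- \frac{412}{-640}\right)} = \frac{1}{2 \left(\left(-412\right) \left(- \frac{1}{640}\right)\right)} = \frac{1}{2 \cdot \frac{103}{160}} = \frac{1}{\frac{103}{80}} = \frac{80}{103} \approx 0.7767$)
$- l = \left(-1\right) \frac{80}{103} = - \frac{80}{103}$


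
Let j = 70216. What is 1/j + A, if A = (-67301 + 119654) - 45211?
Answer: 501482673/70216 ≈ 7142.0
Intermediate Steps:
A = 7142 (A = 52353 - 45211 = 7142)
1/j + A = 1/70216 + 7142 = 501482673/70216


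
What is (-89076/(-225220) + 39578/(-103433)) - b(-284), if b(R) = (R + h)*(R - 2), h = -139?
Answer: -64050091314853/529435915 ≈ -1.2098e+5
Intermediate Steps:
b(R) = (-139 + R)*(-2 + R) (b(R) = (R - 139)*(R - 2) = (-139 + R)*(-2 + R))
(-89076/(-225220) + 39578/(-103433)) - b(-284) = (-89076/(-225220) + 39578/(-103433)) - (278 + (-284)² - 141*(-284)) = (-89076*(-1/225220) + 39578*(-1/103433)) - (278 + 80656 + 40044) = (22269/56305 - 3598/9403) - 1*120978 = 6810017/529435915 - 120978 = -64050091314853/529435915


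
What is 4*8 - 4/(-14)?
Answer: 226/7 ≈ 32.286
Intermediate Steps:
4*8 - 4/(-14) = 32 - 4*(-1/14) = 32 + 2/7 = 226/7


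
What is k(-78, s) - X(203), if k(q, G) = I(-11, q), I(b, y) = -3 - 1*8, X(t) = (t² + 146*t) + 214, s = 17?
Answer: -71072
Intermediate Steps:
X(t) = 214 + t² + 146*t
I(b, y) = -11 (I(b, y) = -3 - 8 = -11)
k(q, G) = -11
k(-78, s) - X(203) = -11 - (214 + 203² + 146*203) = -11 - (214 + 41209 + 29638) = -11 - 1*71061 = -11 - 71061 = -71072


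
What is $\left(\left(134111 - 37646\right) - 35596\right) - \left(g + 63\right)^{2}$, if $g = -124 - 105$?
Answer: $33313$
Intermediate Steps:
$g = -229$
$\left(\left(134111 - 37646\right) - 35596\right) - \left(g + 63\right)^{2} = \left(\left(134111 - 37646\right) - 35596\right) - \left(-229 + 63\right)^{2} = \left(96465 - 35596\right) - \left(-166\right)^{2} = 60869 - 27556 = 33313$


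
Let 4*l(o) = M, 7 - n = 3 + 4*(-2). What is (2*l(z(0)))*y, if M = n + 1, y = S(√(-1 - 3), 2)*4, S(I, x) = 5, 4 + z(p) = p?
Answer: 130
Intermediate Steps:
z(p) = -4 + p
y = 20 (y = 5*4 = 20)
n = 12 (n = 7 - (3 + 4*(-2)) = 7 - (3 - 8) = 7 - 1*(-5) = 7 + 5 = 12)
M = 13 (M = 12 + 1 = 13)
l(o) = 13/4 (l(o) = (¼)*13 = 13/4)
(2*l(z(0)))*y = (2*(13/4))*20 = (13/2)*20 = 130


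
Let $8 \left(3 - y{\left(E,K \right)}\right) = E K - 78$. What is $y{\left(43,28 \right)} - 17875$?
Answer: $- \frac{72051}{4} \approx -18013.0$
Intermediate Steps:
$y{\left(E,K \right)} = \frac{51}{4} - \frac{E K}{8}$ ($y{\left(E,K \right)} = 3 - \frac{E K - 78}{8} = 3 - \frac{-78 + E K}{8} = 3 - \left(- \frac{39}{4} + \frac{E K}{8}\right) = \frac{51}{4} - \frac{E K}{8}$)
$y{\left(43,28 \right)} - 17875 = \left(\frac{51}{4} - \frac{43}{8} \cdot 28\right) - 17875 = \left(\frac{51}{4} - \frac{301}{2}\right) - 17875 = - \frac{551}{4} - 17875 = - \frac{72051}{4}$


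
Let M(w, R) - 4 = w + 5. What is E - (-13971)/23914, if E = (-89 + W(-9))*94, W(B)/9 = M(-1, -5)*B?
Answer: -1656700121/23914 ≈ -69277.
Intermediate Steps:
M(w, R) = 9 + w (M(w, R) = 4 + (w + 5) = 4 + (5 + w) = 9 + w)
W(B) = 72*B (W(B) = 9*((9 - 1)*B) = 9*(8*B) = 72*B)
E = -69278 (E = (-89 + 72*(-9))*94 = (-89 - 648)*94 = -737*94 = -69278)
E - (-13971)/23914 = -69278 - (-13971)/23914 = -69278 - 1*(-13971/23914) = -69278 + 13971/23914 = -1656700121/23914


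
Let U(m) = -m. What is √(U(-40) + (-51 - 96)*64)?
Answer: 2*I*√2342 ≈ 96.788*I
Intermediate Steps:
√(U(-40) + (-51 - 96)*64) = √(-1*(-40) + (-51 - 96)*64) = √(40 - 147*64) = √(40 - 9408) = √(-9368) = 2*I*√2342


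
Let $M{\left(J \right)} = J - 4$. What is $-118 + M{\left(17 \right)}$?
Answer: $-105$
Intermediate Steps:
$M{\left(J \right)} = -4 + J$ ($M{\left(J \right)} = J - 4 = -4 + J$)
$-118 + M{\left(17 \right)} = -118 + \left(-4 + 17\right) = -118 + 13 = -105$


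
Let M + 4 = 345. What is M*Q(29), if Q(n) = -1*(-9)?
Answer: 3069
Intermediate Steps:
Q(n) = 9
M = 341 (M = -4 + 345 = 341)
M*Q(29) = 341*9 = 3069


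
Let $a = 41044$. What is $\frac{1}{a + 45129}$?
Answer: $\frac{1}{86173} \approx 1.1605 \cdot 10^{-5}$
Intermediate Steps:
$\frac{1}{a + 45129} = \frac{1}{41044 + 45129} = \frac{1}{86173}$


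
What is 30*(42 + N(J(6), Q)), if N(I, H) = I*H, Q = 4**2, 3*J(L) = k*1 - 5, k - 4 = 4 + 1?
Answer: 1900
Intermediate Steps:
k = 9 (k = 4 + (4 + 1) = 4 + 5 = 9)
J(L) = 4/3 (J(L) = (9*1 - 5)/3 = (9 - 5)/3 = (1/3)*4 = 4/3)
Q = 16
N(I, H) = H*I
30*(42 + N(J(6), Q)) = 30*(42 + 16*(4/3)) = 30*(42 + 64/3) = 30*(190/3) = 1900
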